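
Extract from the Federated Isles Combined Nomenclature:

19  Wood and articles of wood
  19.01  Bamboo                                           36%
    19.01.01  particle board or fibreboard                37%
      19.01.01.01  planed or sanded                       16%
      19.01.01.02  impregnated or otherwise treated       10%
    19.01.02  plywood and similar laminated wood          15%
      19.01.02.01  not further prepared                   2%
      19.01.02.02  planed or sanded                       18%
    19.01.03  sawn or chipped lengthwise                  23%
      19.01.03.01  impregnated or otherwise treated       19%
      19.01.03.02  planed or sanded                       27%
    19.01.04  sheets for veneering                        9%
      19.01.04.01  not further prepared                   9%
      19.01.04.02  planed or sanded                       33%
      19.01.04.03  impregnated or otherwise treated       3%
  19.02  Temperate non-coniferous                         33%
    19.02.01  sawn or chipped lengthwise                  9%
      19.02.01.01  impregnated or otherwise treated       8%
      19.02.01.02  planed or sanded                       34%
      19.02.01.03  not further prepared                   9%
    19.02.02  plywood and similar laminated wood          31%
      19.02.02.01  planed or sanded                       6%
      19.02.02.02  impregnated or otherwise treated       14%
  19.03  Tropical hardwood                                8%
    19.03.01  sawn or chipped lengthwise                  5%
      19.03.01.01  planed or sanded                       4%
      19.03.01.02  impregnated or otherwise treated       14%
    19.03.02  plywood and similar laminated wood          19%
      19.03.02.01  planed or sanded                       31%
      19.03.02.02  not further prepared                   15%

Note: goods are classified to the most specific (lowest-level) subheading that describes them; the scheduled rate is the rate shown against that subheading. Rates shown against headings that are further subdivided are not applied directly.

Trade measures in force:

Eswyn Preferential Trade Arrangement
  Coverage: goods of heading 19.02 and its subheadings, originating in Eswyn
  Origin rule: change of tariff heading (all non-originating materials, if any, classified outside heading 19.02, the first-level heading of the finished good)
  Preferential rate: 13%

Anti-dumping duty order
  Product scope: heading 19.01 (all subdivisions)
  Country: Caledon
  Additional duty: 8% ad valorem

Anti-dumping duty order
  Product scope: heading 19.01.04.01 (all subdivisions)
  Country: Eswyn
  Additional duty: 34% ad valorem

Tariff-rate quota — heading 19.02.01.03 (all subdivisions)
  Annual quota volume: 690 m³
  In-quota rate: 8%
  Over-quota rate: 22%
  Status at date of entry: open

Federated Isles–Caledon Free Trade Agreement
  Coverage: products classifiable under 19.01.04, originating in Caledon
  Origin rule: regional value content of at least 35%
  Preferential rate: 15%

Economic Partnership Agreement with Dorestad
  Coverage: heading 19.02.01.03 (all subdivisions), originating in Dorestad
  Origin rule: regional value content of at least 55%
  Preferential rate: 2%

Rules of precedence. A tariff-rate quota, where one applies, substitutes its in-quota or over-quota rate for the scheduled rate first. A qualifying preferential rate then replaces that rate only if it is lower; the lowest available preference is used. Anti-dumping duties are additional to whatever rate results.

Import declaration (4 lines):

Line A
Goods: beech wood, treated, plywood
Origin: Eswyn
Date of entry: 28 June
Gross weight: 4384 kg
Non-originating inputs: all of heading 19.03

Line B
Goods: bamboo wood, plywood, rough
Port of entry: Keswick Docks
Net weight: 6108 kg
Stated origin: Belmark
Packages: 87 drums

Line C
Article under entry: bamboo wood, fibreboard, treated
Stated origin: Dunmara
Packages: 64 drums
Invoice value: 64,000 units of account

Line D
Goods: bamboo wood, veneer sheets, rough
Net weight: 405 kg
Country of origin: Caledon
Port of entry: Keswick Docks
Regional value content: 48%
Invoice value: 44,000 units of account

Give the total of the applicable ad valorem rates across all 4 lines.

Line A: beech → 19.02; plywood → 19.02.02; treated → 19.02.02.02. Scheduled 14%. Eswyn agreement on 19.02: CTH met → 13% available; preferential 13%. → 13%.
Line B: bamboo → 19.01; plywood → 19.01.02; rough → 19.01.02.01. Scheduled 2%. No special measure applies. → 2%.
Line C: bamboo → 19.01; fibreboard → 19.01.01; treated → 19.01.01.02. Scheduled 10%. No special measure applies. → 10%.
Line D: bamboo → 19.01; veneer sheets → 19.01.04; rough → 19.01.04.01. Scheduled 9%. Caledon agreement on 19.01.04: RVC ≥ 35% → 15% available; preference 15% not lower than 9% → no reduction; anti-dumping (Caledon, 19.01): +8%; total 9% + 8% = 17%. → 17%.
Sum: 13% + 2% + 10% + 17% = 42%.

42%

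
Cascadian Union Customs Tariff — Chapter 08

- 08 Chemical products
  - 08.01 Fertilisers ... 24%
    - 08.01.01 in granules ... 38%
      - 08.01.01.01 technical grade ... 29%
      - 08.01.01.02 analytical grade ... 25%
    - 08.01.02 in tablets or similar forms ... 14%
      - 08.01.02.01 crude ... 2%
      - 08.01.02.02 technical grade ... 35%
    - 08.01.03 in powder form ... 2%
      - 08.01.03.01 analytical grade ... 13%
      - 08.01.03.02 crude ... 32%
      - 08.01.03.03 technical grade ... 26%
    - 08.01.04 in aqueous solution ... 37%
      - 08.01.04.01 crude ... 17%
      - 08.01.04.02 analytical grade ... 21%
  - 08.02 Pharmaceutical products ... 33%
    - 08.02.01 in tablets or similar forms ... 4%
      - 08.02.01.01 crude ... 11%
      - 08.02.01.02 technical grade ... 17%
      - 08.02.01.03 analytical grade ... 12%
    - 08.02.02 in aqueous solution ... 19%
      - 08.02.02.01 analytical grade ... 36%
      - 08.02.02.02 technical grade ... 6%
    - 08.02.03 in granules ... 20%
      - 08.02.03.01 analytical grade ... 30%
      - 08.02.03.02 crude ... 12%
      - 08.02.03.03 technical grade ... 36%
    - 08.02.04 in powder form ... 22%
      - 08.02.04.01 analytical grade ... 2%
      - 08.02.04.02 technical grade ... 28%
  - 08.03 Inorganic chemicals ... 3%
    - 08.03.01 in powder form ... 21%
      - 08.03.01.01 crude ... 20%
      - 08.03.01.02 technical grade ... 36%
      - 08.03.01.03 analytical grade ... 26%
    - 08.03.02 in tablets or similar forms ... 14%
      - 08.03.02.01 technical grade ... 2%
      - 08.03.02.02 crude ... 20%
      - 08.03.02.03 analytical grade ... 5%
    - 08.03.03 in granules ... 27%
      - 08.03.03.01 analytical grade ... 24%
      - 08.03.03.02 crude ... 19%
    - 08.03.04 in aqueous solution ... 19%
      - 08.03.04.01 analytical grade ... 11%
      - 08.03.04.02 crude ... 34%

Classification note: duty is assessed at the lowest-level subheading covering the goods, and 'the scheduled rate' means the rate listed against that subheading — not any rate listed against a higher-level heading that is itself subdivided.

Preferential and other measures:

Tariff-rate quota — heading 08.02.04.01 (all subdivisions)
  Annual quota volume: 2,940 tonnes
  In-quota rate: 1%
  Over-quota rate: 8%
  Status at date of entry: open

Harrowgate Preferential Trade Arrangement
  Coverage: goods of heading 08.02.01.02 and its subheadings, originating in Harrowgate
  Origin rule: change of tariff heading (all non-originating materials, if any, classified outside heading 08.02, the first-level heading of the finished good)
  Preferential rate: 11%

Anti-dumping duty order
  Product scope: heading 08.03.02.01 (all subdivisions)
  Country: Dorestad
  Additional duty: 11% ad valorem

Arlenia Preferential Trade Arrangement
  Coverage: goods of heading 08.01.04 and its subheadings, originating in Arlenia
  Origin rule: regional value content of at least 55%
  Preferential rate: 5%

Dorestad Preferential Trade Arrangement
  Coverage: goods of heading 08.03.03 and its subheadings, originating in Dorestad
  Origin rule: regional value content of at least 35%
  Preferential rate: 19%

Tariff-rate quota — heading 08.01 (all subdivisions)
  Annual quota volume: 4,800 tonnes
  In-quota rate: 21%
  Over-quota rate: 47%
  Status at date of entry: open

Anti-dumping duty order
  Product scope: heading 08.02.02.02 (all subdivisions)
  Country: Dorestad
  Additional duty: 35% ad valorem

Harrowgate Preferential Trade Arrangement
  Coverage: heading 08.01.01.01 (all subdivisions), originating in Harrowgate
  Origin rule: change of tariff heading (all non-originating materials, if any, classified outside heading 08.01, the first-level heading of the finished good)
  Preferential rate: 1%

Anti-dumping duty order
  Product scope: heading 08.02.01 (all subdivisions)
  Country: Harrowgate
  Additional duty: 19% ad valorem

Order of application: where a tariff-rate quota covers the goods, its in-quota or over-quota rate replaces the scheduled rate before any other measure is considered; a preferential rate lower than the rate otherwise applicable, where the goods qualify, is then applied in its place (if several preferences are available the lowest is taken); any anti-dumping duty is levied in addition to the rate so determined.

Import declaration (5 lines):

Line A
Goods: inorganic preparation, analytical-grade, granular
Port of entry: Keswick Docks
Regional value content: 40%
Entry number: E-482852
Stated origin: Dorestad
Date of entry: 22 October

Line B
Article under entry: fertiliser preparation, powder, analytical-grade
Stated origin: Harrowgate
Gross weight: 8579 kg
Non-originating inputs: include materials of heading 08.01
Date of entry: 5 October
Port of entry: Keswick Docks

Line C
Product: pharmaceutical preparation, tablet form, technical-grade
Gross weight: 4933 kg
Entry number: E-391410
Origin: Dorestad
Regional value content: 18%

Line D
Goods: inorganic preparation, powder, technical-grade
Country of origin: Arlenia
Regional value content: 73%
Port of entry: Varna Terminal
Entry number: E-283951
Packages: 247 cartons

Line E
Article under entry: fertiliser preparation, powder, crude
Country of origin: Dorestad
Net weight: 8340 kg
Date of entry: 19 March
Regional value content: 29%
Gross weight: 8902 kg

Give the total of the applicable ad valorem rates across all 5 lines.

Line A: inorganic → 08.03; granular → 08.03.03; analytical-grade → 08.03.03.01. Scheduled 24%. Dorestad agreement on 08.03.03: RVC ≥ 35% → 19% available; preferential 19%. → 19%.
Line B: fertiliser → 08.01; powder → 08.01.03; analytical-grade → 08.01.03.01. Scheduled 13%. quota on 08.01 open → in-quota 21%; Harrowgate agreement on 08.02.01.02: 08.01.03.01 not covered; Harrowgate agreement on 08.01.01.01: 08.01.03.01 not covered. → 21%.
Line C: pharmaceutical → 08.02; tablet form → 08.02.01; technical-grade → 08.02.01.02. Scheduled 17%. Dorestad agreement on 08.03.03: 08.02.01.02 not covered. → 17%.
Line D: inorganic → 08.03; powder → 08.03.01; technical-grade → 08.03.01.02. Scheduled 36%. Arlenia agreement on 08.01.04: 08.03.01.02 not covered. → 36%.
Line E: fertiliser → 08.01; powder → 08.01.03; crude → 08.01.03.02. Scheduled 32%. quota on 08.01 open → in-quota 21%; Dorestad agreement on 08.03.03: 08.01.03.02 not covered. → 21%.
Sum: 19% + 21% + 17% + 36% + 21% = 114%.

114%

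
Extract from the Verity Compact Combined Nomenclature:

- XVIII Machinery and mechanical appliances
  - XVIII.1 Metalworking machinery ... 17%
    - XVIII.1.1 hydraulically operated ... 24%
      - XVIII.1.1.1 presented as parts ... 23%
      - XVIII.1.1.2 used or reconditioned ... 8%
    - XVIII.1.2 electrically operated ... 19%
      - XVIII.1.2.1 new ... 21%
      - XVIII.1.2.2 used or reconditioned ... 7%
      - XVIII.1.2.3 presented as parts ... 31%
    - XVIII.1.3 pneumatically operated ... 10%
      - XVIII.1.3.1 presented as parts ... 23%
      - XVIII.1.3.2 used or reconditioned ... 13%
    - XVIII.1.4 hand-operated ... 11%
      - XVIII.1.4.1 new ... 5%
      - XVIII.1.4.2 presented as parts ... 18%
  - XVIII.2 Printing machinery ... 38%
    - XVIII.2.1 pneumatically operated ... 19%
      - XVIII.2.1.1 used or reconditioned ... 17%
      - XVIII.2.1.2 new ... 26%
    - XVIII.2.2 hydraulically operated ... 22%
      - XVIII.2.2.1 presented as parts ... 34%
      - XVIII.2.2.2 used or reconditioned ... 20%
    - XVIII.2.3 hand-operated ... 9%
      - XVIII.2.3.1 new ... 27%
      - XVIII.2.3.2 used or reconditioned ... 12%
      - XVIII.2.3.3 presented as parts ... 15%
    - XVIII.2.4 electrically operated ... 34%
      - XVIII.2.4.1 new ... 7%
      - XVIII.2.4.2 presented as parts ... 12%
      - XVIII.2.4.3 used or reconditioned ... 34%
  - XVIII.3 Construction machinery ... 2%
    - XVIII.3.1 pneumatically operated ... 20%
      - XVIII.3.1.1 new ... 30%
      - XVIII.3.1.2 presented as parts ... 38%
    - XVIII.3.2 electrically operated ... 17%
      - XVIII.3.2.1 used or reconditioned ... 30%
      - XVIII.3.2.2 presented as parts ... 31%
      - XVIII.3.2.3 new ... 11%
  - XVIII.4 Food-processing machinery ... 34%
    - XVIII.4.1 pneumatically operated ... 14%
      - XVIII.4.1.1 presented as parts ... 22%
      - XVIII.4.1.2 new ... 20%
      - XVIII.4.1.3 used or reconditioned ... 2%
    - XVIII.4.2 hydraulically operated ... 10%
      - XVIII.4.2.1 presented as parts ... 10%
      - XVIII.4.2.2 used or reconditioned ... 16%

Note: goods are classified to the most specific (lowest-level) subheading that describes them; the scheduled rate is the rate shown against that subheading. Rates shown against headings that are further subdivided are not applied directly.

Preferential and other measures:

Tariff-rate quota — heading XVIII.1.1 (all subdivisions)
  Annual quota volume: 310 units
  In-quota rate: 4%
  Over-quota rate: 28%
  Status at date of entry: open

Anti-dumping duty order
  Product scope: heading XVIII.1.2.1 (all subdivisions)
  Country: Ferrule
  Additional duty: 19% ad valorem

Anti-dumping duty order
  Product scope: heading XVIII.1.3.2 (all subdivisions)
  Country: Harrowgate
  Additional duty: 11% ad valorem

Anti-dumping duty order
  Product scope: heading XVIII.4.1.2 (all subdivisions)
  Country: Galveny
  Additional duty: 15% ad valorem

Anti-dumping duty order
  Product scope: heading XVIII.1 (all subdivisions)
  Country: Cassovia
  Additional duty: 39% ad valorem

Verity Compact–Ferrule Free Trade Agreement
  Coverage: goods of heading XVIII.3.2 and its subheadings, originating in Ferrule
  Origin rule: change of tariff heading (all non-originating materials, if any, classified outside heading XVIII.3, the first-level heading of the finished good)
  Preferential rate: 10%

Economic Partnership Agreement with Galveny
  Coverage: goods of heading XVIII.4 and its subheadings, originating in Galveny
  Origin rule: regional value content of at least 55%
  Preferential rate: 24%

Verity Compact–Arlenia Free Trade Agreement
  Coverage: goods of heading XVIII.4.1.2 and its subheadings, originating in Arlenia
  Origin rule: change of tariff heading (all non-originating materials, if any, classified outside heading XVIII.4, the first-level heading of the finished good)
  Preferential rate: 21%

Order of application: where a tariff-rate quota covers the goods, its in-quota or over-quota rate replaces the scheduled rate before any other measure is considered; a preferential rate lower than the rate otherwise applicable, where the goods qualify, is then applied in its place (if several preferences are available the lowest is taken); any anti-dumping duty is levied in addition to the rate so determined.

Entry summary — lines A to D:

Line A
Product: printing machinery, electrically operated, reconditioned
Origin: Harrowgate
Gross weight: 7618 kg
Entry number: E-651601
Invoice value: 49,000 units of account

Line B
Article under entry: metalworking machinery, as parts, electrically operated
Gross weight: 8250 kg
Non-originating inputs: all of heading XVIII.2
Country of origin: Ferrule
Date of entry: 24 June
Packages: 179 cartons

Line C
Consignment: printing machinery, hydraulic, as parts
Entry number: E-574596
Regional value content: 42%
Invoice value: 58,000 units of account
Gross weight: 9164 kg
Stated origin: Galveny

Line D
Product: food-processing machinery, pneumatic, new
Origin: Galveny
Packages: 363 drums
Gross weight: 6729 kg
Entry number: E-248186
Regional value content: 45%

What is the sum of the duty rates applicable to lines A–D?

Line A: printing → XVIII.2; electrically operated → XVIII.2.4; reconditioned → XVIII.2.4.3. Scheduled 34%. No special measure applies. → 34%.
Line B: metalworking → XVIII.1; electrically operated → XVIII.1.2; as parts → XVIII.1.2.3. Scheduled 31%. Ferrule agreement on XVIII.3.2: XVIII.1.2.3 not covered. → 31%.
Line C: printing → XVIII.2; hydraulic → XVIII.2.2; as parts → XVIII.2.2.1. Scheduled 34%. Galveny agreement on XVIII.4: XVIII.2.2.1 not covered. → 34%.
Line D: food-processing → XVIII.4; pneumatic → XVIII.4.1; new → XVIII.4.1.2. Scheduled 20%. Galveny agreement on XVIII.4: RVC < 55%; anti-dumping (Galveny, XVIII.4.1.2): +15%; total 20% + 15% = 35%. → 35%.
Sum: 34% + 31% + 34% + 35% = 134%.

134%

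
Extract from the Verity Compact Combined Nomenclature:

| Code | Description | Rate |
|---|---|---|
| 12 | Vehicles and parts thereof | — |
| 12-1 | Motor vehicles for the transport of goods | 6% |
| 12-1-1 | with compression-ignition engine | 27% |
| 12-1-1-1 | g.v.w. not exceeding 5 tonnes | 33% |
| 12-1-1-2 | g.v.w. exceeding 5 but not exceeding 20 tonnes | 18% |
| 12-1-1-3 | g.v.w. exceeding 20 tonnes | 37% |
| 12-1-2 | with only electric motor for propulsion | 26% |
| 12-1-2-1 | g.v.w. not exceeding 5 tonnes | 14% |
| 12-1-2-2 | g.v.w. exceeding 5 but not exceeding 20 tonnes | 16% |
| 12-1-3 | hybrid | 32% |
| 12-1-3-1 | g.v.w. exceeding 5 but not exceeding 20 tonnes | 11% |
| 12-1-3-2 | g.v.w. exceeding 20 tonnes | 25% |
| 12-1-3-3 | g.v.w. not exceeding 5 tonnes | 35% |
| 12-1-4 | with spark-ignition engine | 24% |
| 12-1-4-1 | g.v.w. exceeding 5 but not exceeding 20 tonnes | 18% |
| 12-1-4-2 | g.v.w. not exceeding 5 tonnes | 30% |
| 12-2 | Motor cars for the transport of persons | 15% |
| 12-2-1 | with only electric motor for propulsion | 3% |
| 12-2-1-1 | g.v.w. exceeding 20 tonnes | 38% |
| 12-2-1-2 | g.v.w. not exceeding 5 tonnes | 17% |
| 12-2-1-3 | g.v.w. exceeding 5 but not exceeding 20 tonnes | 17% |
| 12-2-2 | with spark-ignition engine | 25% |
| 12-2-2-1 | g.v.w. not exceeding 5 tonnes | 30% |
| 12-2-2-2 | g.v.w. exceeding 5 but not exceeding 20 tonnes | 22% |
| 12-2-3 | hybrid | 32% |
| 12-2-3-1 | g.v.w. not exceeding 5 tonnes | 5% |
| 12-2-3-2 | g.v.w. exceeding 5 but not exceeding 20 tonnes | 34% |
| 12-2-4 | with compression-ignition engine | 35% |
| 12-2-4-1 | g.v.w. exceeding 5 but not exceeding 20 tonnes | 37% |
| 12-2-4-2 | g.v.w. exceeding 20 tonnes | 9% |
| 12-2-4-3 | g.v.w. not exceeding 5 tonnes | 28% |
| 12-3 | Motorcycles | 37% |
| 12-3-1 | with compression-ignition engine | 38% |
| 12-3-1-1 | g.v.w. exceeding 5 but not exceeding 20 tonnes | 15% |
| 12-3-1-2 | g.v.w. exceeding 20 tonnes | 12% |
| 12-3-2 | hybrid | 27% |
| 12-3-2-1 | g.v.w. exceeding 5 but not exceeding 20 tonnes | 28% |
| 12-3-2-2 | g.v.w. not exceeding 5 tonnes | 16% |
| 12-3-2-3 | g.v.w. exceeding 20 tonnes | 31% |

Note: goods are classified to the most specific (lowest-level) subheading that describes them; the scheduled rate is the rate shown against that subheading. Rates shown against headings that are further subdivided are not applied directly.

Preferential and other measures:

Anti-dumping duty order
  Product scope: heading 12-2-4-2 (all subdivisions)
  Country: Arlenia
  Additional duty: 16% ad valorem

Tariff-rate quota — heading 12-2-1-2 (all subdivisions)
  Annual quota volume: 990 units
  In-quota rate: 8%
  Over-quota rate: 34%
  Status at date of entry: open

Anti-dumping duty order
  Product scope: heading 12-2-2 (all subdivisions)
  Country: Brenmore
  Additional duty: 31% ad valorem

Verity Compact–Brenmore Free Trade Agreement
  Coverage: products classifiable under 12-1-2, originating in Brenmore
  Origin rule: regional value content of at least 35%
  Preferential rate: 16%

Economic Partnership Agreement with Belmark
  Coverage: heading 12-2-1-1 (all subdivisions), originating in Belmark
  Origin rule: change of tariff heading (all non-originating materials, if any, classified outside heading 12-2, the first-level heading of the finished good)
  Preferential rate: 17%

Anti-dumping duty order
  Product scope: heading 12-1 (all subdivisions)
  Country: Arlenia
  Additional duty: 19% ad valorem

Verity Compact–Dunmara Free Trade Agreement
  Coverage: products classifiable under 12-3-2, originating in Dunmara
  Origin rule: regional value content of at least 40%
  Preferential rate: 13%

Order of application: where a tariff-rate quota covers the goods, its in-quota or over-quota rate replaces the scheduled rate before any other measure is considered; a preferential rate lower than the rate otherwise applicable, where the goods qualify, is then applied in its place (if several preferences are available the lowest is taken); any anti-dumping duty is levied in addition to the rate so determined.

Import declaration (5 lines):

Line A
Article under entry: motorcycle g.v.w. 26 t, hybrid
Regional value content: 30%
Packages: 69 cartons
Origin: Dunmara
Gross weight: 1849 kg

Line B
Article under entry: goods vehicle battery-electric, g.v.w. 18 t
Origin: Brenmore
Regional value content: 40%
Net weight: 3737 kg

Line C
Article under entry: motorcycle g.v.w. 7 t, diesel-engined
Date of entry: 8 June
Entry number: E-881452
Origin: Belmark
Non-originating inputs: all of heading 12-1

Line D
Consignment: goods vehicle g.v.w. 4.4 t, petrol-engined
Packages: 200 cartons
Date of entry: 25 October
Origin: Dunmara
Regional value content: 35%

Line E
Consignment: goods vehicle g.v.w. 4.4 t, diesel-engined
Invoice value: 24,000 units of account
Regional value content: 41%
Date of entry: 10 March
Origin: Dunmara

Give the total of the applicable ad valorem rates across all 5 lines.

125%

Line A: motorcycle → 12-3; hybrid → 12-3-2; g.v.w. 26 t → 12-3-2-3. Scheduled 31%. Dunmara agreement on 12-3-2: RVC < 40%. → 31%.
Line B: goods vehicle → 12-1; battery-electric → 12-1-2; g.v.w. 18 t → 12-1-2-2. Scheduled 16%. Brenmore agreement on 12-1-2: RVC ≥ 35% → 16% available; preference 16% not lower than 16% → no reduction. → 16%.
Line C: motorcycle → 12-3; diesel-engined → 12-3-1; g.v.w. 7 t → 12-3-1-1. Scheduled 15%. Belmark agreement on 12-2-1-1: 12-3-1-1 not covered. → 15%.
Line D: goods vehicle → 12-1; petrol-engined → 12-1-4; g.v.w. 4.4 t → 12-1-4-2. Scheduled 30%. Dunmara agreement on 12-3-2: 12-1-4-2 not covered. → 30%.
Line E: goods vehicle → 12-1; diesel-engined → 12-1-1; g.v.w. 4.4 t → 12-1-1-1. Scheduled 33%. Dunmara agreement on 12-3-2: 12-1-1-1 not covered. → 33%.
Sum: 31% + 16% + 15% + 30% + 33% = 125%.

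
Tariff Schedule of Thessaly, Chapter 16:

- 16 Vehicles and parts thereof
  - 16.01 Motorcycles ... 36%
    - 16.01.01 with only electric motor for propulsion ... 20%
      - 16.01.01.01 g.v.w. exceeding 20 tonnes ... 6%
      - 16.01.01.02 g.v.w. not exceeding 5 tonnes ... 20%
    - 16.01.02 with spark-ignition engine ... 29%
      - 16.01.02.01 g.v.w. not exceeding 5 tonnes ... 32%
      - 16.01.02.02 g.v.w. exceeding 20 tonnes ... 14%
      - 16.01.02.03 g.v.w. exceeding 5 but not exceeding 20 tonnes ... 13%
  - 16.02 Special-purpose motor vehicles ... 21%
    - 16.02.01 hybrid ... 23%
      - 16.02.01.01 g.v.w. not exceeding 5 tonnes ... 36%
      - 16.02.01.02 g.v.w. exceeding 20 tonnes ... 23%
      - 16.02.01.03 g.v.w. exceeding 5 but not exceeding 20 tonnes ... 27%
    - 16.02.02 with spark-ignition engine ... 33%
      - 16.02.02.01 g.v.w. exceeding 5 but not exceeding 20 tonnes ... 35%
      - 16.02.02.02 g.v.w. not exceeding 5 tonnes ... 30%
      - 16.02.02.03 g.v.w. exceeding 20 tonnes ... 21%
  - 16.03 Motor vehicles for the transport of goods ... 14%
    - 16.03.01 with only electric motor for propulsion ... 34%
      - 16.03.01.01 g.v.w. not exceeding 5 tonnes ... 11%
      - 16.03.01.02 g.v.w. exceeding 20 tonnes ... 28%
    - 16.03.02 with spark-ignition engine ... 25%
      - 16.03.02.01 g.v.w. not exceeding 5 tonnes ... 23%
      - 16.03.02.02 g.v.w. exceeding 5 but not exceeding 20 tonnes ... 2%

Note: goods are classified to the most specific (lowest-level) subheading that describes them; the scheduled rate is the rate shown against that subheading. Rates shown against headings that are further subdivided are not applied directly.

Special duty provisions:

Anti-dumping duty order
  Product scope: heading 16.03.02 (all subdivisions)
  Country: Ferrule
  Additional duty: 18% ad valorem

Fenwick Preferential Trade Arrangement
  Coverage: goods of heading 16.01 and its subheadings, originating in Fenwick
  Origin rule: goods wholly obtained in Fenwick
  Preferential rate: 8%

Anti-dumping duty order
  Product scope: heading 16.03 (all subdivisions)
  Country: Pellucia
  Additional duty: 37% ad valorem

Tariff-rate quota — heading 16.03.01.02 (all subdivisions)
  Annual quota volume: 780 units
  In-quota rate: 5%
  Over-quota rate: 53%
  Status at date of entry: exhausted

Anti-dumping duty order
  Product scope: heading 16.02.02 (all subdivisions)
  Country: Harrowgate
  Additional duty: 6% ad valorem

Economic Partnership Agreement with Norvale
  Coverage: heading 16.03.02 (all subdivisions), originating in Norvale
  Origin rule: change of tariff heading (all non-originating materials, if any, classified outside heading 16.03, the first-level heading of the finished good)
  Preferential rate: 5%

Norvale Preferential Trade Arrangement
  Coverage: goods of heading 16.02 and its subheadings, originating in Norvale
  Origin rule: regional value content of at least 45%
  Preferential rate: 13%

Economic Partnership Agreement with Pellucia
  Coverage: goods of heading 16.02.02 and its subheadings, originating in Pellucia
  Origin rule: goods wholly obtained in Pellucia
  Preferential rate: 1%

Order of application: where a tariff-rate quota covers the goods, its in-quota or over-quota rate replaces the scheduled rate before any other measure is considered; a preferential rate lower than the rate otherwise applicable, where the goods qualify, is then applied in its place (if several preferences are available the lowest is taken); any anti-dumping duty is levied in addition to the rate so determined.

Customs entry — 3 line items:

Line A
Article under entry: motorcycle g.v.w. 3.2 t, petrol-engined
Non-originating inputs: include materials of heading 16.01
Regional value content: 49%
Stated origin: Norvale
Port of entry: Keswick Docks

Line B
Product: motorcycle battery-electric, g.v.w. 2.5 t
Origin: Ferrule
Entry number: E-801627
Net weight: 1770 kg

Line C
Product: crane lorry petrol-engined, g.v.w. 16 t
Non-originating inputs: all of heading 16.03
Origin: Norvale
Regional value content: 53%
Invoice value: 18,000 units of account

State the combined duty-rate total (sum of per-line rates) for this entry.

65%

Line A: motorcycle → 16.01; petrol-engined → 16.01.02; g.v.w. 3.2 t → 16.01.02.01. Scheduled 32%. Norvale agreement on 16.03.02: 16.01.02.01 not covered; Norvale agreement on 16.02: 16.01.02.01 not covered. → 32%.
Line B: motorcycle → 16.01; battery-electric → 16.01.01; g.v.w. 2.5 t → 16.01.01.02. Scheduled 20%. No special measure applies. → 20%.
Line C: crane lorry → 16.02; petrol-engined → 16.02.02; g.v.w. 16 t → 16.02.02.01. Scheduled 35%. Norvale agreement on 16.03.02: 16.02.02.01 not covered; Norvale agreement on 16.02: RVC ≥ 45% → 13% available; preferential 13%. → 13%.
Sum: 32% + 20% + 13% = 65%.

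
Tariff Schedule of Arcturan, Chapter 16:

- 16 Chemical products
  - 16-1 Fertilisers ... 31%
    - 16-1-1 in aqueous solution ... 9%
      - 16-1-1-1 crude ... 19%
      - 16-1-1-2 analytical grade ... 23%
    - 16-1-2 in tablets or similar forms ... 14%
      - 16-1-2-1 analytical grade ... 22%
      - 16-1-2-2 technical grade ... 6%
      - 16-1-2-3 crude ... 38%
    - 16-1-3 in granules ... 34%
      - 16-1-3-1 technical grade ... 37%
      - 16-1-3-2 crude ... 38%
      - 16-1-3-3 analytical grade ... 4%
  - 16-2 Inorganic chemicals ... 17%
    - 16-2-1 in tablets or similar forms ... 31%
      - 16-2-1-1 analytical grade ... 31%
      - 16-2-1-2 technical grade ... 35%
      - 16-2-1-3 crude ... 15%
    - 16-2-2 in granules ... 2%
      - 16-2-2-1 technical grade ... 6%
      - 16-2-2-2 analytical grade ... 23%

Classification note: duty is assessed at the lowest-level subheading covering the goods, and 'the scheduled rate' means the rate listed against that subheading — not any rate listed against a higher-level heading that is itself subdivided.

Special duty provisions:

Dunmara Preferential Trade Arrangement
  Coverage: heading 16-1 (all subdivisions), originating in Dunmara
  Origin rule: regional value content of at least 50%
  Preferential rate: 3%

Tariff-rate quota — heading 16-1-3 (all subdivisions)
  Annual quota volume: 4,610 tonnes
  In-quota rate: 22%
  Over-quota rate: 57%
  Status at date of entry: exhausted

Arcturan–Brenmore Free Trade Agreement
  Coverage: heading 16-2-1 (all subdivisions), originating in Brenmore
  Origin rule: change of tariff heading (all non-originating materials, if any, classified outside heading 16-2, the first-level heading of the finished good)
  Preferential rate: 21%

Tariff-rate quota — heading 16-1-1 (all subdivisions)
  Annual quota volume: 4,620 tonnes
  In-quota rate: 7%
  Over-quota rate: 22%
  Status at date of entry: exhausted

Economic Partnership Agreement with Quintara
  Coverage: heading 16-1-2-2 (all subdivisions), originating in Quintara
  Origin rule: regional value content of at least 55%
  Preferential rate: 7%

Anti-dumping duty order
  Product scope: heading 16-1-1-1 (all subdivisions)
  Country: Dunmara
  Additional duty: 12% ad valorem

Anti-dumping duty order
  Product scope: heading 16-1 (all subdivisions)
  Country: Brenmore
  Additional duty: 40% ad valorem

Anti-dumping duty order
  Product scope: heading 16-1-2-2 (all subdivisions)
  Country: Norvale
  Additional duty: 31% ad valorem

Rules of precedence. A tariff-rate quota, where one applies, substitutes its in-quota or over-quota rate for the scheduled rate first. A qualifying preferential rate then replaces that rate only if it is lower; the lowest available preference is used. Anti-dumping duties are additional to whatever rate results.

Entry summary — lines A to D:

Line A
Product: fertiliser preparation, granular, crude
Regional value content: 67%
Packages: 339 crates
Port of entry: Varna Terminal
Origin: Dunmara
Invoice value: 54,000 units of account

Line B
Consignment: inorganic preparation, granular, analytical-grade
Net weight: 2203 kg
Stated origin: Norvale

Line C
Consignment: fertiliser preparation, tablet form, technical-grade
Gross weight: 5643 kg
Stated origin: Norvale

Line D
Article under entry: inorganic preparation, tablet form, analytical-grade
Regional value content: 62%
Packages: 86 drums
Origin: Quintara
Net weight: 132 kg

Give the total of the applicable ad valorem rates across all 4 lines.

94%

Line A: fertiliser → 16-1; granular → 16-1-3; crude → 16-1-3-2. Scheduled 38%. quota on 16-1-3 exhausted → over-quota 57%; Dunmara agreement on 16-1: RVC ≥ 50% → 3% available; preferential 3%. → 3%.
Line B: inorganic → 16-2; granular → 16-2-2; analytical-grade → 16-2-2-2. Scheduled 23%. No special measure applies. → 23%.
Line C: fertiliser → 16-1; tablet form → 16-1-2; technical-grade → 16-1-2-2. Scheduled 6%. anti-dumping (Norvale, 16-1-2-2): +31%; total 6% + 31% = 37%. → 37%.
Line D: inorganic → 16-2; tablet form → 16-2-1; analytical-grade → 16-2-1-1. Scheduled 31%. Quintara agreement on 16-1-2-2: 16-2-1-1 not covered. → 31%.
Sum: 3% + 23% + 37% + 31% = 94%.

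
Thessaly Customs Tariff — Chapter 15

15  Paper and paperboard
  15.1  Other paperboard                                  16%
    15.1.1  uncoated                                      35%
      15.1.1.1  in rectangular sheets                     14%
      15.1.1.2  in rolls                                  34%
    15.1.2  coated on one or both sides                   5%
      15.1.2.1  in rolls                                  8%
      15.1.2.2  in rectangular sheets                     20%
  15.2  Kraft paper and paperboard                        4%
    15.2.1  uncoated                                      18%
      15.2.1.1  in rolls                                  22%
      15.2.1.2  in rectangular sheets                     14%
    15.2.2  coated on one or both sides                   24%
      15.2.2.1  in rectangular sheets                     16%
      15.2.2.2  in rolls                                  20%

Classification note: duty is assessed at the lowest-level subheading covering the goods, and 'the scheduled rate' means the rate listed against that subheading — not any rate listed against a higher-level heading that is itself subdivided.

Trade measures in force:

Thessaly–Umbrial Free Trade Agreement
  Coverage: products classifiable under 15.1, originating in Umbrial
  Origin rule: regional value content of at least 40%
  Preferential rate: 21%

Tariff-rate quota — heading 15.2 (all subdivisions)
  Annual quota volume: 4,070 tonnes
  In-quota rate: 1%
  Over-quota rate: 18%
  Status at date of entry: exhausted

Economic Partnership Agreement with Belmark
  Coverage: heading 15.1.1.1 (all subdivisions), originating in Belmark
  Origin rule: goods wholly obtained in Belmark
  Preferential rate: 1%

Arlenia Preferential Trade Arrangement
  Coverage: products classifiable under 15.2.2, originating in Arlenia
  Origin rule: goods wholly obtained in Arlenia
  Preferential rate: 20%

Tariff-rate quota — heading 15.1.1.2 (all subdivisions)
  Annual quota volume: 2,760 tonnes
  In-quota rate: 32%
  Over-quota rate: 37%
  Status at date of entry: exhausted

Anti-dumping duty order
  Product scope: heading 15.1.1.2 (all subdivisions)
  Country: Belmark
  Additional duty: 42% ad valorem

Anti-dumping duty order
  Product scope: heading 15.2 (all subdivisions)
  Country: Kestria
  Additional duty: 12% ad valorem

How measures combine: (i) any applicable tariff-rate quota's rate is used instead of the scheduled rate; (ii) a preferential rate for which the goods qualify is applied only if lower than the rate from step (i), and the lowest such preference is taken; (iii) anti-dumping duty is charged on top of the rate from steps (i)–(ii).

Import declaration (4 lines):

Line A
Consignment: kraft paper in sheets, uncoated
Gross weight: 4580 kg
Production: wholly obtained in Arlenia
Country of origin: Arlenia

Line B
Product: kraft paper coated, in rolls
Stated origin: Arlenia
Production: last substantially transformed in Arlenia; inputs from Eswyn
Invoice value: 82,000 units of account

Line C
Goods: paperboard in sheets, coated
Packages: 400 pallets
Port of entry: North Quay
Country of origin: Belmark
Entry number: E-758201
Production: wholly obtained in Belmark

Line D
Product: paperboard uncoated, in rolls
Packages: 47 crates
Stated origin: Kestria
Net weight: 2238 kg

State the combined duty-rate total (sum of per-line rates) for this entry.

93%

Line A: kraft paper → 15.2; uncoated → 15.2.1; in sheets → 15.2.1.2. Scheduled 14%. quota on 15.2 exhausted → over-quota 18%; Arlenia agreement on 15.2.2: 15.2.1.2 not covered. → 18%.
Line B: kraft paper → 15.2; coated → 15.2.2; in rolls → 15.2.2.2. Scheduled 20%. quota on 15.2 exhausted → over-quota 18%; Arlenia agreement on 15.2.2: not wholly obtained. → 18%.
Line C: paperboard → 15.1; coated → 15.1.2; in sheets → 15.1.2.2. Scheduled 20%. Belmark agreement on 15.1.1.1: 15.1.2.2 not covered. → 20%.
Line D: paperboard → 15.1; uncoated → 15.1.1; in rolls → 15.1.1.2. Scheduled 34%. quota on 15.1.1.2 exhausted → over-quota 37%. → 37%.
Sum: 18% + 18% + 20% + 37% = 93%.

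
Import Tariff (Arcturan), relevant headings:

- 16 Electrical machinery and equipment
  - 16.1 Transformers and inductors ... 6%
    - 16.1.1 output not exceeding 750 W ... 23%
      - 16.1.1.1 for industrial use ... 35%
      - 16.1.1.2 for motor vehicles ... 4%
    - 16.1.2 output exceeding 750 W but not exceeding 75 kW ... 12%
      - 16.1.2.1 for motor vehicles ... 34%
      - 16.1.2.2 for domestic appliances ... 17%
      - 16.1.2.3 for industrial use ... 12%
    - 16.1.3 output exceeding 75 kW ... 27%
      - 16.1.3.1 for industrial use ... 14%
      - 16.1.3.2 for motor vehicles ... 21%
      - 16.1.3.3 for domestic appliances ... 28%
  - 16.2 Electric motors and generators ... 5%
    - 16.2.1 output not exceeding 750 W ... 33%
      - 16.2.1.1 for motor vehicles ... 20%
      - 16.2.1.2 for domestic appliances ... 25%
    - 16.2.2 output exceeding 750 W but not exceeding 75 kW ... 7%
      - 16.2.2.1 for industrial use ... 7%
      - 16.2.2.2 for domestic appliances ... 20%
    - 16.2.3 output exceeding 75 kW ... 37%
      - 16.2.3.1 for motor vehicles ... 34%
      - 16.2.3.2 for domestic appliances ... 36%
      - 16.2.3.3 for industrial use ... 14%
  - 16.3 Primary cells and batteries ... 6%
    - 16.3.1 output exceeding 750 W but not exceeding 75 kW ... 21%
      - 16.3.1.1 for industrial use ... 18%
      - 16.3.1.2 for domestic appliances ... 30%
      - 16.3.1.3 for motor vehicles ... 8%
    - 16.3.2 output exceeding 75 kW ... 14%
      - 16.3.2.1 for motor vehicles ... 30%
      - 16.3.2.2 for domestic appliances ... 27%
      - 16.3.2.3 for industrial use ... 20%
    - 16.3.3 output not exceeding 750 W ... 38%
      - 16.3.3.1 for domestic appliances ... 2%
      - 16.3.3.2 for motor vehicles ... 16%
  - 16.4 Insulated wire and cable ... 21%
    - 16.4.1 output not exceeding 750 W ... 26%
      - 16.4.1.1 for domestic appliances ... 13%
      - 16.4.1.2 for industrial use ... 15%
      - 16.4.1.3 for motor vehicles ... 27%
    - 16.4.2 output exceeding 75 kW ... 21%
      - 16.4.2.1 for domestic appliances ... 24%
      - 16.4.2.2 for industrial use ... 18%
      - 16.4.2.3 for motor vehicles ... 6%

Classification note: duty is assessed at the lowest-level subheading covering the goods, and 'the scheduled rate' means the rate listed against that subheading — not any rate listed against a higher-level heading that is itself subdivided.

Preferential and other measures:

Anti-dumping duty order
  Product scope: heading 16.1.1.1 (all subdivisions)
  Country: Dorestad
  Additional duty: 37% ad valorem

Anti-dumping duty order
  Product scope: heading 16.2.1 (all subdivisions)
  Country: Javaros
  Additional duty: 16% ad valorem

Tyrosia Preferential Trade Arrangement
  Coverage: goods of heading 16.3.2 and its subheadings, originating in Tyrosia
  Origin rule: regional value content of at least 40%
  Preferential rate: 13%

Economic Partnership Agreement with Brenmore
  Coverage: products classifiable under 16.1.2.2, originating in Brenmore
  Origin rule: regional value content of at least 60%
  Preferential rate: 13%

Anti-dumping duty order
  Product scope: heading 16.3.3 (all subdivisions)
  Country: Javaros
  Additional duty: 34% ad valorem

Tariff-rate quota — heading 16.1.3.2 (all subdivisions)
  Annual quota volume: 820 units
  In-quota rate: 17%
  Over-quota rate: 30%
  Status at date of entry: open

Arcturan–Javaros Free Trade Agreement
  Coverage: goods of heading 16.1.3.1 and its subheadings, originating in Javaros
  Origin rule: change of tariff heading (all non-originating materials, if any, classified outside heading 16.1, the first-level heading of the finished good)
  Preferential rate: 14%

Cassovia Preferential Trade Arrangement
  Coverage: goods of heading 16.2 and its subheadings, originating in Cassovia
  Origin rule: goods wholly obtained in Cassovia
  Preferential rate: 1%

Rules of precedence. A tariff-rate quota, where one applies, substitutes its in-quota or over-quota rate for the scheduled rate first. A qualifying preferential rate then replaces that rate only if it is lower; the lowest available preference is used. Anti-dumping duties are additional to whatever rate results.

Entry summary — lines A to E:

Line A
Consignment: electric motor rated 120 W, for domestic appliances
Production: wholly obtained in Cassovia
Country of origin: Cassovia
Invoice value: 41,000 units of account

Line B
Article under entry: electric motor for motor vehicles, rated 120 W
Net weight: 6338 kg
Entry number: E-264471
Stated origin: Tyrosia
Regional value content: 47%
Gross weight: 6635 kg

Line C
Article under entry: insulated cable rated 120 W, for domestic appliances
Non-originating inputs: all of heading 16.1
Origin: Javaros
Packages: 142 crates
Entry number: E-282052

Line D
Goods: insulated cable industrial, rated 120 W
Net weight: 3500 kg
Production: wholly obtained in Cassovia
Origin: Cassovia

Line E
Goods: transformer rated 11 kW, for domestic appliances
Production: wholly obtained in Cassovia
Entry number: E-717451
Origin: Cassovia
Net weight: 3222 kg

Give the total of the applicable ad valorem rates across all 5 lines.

Line A: electric motor → 16.2; rated 120 W → 16.2.1; for domestic appliances → 16.2.1.2. Scheduled 25%. Cassovia agreement on 16.2: wholly obtained → 1% available; preferential 1%. → 1%.
Line B: electric motor → 16.2; rated 120 W → 16.2.1; for motor vehicles → 16.2.1.1. Scheduled 20%. Tyrosia agreement on 16.3.2: 16.2.1.1 not covered. → 20%.
Line C: insulated cable → 16.4; rated 120 W → 16.4.1; for domestic appliances → 16.4.1.1. Scheduled 13%. Javaros agreement on 16.1.3.1: 16.4.1.1 not covered. → 13%.
Line D: insulated cable → 16.4; rated 120 W → 16.4.1; industrial → 16.4.1.2. Scheduled 15%. Cassovia agreement on 16.2: 16.4.1.2 not covered. → 15%.
Line E: transformer → 16.1; rated 11 kW → 16.1.2; for domestic appliances → 16.1.2.2. Scheduled 17%. Cassovia agreement on 16.2: 16.1.2.2 not covered. → 17%.
Sum: 1% + 20% + 13% + 15% + 17% = 66%.

66%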